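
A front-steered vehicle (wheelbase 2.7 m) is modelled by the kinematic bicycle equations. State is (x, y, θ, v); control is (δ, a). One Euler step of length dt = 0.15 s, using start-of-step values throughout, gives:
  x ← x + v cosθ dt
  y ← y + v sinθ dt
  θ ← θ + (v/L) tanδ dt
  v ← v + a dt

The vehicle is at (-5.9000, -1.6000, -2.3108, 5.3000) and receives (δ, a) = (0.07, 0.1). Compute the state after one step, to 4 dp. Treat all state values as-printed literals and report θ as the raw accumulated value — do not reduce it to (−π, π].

x' = -5.9000 + 5.3000·cos(-2.3108)·0.15 = -6.4361
y' = -1.6000 + 5.3000·sin(-2.3108)·0.15 = -2.1871
θ' = -2.3108 + (5.3000/2.7)·tan(0.07)·0.15 = -2.2902
v' = 5.3000 + 0.1000·0.15 = 5.3150

(-6.4361, -2.1871, -2.2902, 5.3150)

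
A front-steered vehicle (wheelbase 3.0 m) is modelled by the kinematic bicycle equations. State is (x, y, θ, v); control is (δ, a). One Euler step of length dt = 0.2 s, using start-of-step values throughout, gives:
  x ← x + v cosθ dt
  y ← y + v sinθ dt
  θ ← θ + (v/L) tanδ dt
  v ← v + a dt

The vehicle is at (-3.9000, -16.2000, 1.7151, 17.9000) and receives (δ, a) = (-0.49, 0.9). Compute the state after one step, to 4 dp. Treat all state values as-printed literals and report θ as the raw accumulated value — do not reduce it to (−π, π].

x' = -3.9000 + 17.9000·cos(1.7151)·0.2 = -4.4148
y' = -16.2000 + 17.9000·sin(1.7151)·0.2 = -12.6572
θ' = 1.7151 + (17.9000/3.0)·tan(-0.49)·0.2 = 1.0786
v' = 17.9000 + 0.9000·0.2 = 18.0800

(-4.4148, -12.6572, 1.0786, 18.0800)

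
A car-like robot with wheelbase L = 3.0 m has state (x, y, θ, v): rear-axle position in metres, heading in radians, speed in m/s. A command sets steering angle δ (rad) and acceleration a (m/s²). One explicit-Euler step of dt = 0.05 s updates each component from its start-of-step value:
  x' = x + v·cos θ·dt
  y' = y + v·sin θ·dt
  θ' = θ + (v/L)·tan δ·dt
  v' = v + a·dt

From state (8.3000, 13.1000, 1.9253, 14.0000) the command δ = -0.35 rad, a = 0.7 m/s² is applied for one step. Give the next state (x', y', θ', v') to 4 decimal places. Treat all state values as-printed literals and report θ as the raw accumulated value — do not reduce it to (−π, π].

x' = 8.3000 + 14.0000·cos(1.9253)·0.05 = 8.0570
y' = 13.1000 + 14.0000·sin(1.9253)·0.05 = 13.7565
θ' = 1.9253 + (14.0000/3.0)·tan(-0.35)·0.05 = 1.8401
v' = 14.0000 + 0.7000·0.05 = 14.0350

(8.0570, 13.7565, 1.8401, 14.0350)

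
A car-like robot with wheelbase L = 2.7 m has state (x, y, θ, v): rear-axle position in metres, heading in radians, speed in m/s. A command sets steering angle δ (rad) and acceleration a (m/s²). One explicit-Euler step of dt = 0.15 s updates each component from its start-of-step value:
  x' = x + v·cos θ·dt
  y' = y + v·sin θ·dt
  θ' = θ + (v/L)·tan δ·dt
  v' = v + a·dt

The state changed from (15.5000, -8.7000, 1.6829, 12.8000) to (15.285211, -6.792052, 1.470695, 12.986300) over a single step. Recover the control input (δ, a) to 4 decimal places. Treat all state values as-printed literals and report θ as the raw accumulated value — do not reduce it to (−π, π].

δ = -0.2900, a = 1.2420

a = (v'−v)/dt = (0.186300)/0.15 = 1.2420
Δθ = θ'−θ = -0.212205;  (v·dt/L) = 12.8000·0.15/2.7 = 0.711111
tan δ = Δθ·L/(v·dt) = -0.298413  →  δ = -0.2900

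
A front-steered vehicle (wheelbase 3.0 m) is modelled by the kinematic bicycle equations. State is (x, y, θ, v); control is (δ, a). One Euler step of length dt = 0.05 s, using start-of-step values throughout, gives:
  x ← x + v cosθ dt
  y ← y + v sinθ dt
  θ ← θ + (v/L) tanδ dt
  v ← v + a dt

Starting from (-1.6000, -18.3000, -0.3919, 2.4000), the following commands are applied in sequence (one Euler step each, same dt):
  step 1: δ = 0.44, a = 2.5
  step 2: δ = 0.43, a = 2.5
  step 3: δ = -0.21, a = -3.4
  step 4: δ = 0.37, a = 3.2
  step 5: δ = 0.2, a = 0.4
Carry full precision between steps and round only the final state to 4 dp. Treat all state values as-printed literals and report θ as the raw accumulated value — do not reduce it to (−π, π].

(-1.0072, -18.5267, -0.3382, 2.6600)

after step 1 (δ=0.44, a=2.5): (-1.489098, -18.345833, -0.373069, 2.525000)
after step 2 (δ=0.43, a=2.5): (-1.371532, -18.391848, -0.353768, 2.650000)
after step 3 (δ=-0.21, a=-3.4): (-1.247237, -18.437751, -0.363182, 2.480000)
after step 4 (δ=0.37, a=3.2): (-1.131326, -18.481802, -0.347151, 2.640000)
after step 5 (δ=0.2, a=0.4): (-1.007200, -18.526711, -0.338231, 2.660000)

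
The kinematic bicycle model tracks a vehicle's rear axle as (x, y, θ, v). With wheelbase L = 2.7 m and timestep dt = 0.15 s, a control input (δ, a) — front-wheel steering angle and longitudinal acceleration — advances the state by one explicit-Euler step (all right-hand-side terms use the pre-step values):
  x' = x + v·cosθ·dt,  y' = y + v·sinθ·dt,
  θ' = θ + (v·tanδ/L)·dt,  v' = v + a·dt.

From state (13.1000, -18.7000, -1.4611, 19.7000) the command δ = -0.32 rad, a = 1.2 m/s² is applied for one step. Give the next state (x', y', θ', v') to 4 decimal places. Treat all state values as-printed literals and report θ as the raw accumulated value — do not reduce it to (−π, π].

(13.4235, -21.6372, -1.8238, 19.8800)

x' = 13.1000 + 19.7000·cos(-1.4611)·0.15 = 13.4235
y' = -18.7000 + 19.7000·sin(-1.4611)·0.15 = -21.6372
θ' = -1.4611 + (19.7000/2.7)·tan(-0.32)·0.15 = -1.8238
v' = 19.7000 + 1.2000·0.15 = 19.8800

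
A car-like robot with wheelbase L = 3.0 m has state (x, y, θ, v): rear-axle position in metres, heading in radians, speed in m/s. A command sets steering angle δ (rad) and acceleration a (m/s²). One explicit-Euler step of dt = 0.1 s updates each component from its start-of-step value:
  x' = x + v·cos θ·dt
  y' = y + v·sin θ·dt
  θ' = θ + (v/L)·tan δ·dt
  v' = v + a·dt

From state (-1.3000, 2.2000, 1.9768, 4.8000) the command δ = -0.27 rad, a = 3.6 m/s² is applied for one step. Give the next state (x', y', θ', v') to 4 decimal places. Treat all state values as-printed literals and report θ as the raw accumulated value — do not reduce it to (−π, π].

(-1.4896, 2.6410, 1.9325, 5.1600)

x' = -1.3000 + 4.8000·cos(1.9768)·0.1 = -1.4896
y' = 2.2000 + 4.8000·sin(1.9768)·0.1 = 2.6410
θ' = 1.9768 + (4.8000/3.0)·tan(-0.27)·0.1 = 1.9325
v' = 4.8000 + 3.6000·0.1 = 5.1600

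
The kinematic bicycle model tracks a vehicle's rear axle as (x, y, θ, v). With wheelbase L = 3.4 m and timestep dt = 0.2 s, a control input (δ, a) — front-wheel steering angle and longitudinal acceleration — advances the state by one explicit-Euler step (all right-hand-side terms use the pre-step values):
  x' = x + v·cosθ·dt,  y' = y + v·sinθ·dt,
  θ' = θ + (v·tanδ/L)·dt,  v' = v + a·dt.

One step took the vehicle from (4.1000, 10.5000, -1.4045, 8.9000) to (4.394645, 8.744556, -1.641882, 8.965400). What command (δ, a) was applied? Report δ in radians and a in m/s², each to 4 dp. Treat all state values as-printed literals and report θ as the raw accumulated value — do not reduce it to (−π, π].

δ = -0.4257, a = 0.3270

a = (v'−v)/dt = (0.065400)/0.2 = 0.3270
Δθ = θ'−θ = -0.237382;  (v·dt/L) = 8.9000·0.2/3.4 = 0.523529
tan δ = Δθ·L/(v·dt) = -0.453426  →  δ = -0.4257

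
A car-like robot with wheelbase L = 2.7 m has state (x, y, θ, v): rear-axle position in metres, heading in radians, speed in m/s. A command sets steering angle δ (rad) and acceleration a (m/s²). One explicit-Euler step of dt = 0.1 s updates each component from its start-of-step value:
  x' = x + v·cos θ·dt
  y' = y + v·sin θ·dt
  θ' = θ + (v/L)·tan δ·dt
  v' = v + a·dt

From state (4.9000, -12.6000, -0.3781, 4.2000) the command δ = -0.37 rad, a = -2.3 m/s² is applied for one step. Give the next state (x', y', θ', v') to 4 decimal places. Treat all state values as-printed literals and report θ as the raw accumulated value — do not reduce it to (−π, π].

(5.2903, -12.7550, -0.4384, 3.9700)

x' = 4.9000 + 4.2000·cos(-0.3781)·0.1 = 5.2903
y' = -12.6000 + 4.2000·sin(-0.3781)·0.1 = -12.7550
θ' = -0.3781 + (4.2000/2.7)·tan(-0.37)·0.1 = -0.4384
v' = 4.2000 − 2.3000·0.1 = 3.9700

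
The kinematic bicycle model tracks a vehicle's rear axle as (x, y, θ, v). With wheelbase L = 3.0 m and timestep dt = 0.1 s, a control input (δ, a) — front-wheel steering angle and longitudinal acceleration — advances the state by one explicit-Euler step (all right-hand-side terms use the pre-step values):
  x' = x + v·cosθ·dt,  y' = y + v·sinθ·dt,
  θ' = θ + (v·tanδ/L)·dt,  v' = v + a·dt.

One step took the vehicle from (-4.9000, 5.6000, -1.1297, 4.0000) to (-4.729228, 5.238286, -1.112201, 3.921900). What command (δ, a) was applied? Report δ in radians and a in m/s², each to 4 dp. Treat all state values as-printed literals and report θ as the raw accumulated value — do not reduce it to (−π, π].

δ = 0.1305, a = -0.7810

a = (v'−v)/dt = (-0.078100)/0.1 = -0.7810
Δθ = θ'−θ = 0.017499;  (v·dt/L) = 4.0000·0.1/3.0 = 0.133333
tan δ = Δθ·L/(v·dt) = 0.131242  →  δ = 0.1305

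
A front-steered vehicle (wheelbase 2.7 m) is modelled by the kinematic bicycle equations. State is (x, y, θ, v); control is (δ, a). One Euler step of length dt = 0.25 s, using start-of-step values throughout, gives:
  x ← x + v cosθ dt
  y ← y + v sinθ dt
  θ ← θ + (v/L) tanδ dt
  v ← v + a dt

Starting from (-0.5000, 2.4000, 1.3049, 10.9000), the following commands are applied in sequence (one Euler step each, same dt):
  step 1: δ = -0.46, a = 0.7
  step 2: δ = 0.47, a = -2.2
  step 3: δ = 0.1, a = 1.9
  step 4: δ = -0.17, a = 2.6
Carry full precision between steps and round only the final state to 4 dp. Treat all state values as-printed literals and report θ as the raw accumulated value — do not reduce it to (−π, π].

(3.1772, 12.2977, 1.2487, 11.6500)

after step 1 (δ=-0.46, a=0.7): (0.216060, 5.029236, 0.804864, 11.075000)
after step 2 (δ=0.47, a=-2.2): (2.135383, 7.024775, 1.325764, 10.525000)
after step 3 (δ=0.1, a=1.9): (2.773692, 9.577428, 1.423544, 11.000000)
after step 4 (δ=-0.17, a=2.6): (3.177175, 12.297667, 1.248708, 11.650000)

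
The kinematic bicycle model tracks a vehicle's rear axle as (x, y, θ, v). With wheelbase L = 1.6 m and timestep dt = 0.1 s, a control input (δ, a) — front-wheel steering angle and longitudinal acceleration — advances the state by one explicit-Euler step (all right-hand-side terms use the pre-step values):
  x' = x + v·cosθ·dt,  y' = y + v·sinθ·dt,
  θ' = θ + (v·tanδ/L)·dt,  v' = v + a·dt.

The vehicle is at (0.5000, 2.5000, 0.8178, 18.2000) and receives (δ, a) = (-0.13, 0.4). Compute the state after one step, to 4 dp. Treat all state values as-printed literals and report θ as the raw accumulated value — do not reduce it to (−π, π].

(1.7446, 3.8280, 0.6691, 18.2400)

x' = 0.5000 + 18.2000·cos(0.8178)·0.1 = 1.7446
y' = 2.5000 + 18.2000·sin(0.8178)·0.1 = 3.8280
θ' = 0.8178 + (18.2000/1.6)·tan(-0.13)·0.1 = 0.6691
v' = 18.2000 + 0.4000·0.1 = 18.2400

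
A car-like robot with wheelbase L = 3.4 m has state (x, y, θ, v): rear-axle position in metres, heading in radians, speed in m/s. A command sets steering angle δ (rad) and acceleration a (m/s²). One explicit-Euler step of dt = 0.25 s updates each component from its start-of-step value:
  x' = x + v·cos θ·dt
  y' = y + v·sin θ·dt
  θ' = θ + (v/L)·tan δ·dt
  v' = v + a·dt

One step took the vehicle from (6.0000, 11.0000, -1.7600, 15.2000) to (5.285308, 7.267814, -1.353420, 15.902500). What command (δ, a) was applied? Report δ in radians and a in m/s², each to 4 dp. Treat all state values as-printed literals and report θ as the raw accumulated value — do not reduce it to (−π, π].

δ = 0.3489, a = 2.8100

a = (v'−v)/dt = (0.702500)/0.25 = 2.8100
Δθ = θ'−θ = 0.406580;  (v·dt/L) = 15.2000·0.25/3.4 = 1.117647
tan δ = Δθ·L/(v·dt) = 0.363782  →  δ = 0.3489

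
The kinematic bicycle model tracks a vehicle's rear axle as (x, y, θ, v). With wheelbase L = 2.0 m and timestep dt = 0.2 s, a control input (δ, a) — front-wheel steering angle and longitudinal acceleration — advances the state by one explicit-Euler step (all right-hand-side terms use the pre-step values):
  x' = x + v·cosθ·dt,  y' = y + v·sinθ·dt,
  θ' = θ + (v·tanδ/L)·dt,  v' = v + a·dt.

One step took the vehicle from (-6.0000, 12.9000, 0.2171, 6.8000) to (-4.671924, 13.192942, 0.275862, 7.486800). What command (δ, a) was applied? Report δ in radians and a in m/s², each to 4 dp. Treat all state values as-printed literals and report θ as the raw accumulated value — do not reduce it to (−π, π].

δ = 0.0862, a = 3.4340

a = (v'−v)/dt = (0.686800)/0.2 = 3.4340
Δθ = θ'−θ = 0.058762;  (v·dt/L) = 6.8000·0.2/2.0 = 0.680000
tan δ = Δθ·L/(v·dt) = 0.086415  →  δ = 0.0862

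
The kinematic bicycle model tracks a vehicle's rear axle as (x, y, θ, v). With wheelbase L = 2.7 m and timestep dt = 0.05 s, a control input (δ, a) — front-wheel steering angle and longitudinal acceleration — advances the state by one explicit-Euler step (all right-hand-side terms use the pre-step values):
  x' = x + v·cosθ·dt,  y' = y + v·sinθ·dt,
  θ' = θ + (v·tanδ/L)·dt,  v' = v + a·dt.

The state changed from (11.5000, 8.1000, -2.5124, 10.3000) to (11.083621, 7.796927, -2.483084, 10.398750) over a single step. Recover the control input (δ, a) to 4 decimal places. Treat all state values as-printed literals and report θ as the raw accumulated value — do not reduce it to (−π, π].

a = (v'−v)/dt = (0.098750)/0.05 = 1.9750
Δθ = θ'−θ = 0.029316;  (v·dt/L) = 10.3000·0.05/2.7 = 0.190741
tan δ = Δθ·L/(v·dt) = 0.153696  →  δ = 0.1525

δ = 0.1525, a = 1.9750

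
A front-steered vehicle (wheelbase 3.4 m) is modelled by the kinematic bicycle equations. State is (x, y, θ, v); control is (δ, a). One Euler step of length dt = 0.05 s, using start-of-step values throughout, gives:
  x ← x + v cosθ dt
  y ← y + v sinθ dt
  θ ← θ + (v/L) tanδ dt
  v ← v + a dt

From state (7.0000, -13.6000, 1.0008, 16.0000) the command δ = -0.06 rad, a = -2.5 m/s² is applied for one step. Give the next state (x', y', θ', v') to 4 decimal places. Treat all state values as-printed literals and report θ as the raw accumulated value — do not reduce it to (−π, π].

(7.4317, -12.9265, 0.9867, 15.8750)

x' = 7.0000 + 16.0000·cos(1.0008)·0.05 = 7.4317
y' = -13.6000 + 16.0000·sin(1.0008)·0.05 = -12.9265
θ' = 1.0008 + (16.0000/3.4)·tan(-0.06)·0.05 = 0.9867
v' = 16.0000 − 2.5000·0.05 = 15.8750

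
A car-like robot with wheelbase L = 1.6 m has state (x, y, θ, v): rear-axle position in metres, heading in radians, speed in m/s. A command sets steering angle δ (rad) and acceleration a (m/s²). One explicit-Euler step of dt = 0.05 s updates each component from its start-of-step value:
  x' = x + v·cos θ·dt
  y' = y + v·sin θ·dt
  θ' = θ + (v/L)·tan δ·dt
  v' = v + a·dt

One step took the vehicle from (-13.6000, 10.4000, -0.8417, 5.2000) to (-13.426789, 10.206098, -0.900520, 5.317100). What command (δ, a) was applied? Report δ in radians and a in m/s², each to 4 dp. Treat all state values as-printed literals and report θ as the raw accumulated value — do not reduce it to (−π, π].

a = (v'−v)/dt = (0.117100)/0.05 = 2.3420
Δθ = θ'−θ = -0.058820;  (v·dt/L) = 5.2000·0.05/1.6 = 0.162500
tan δ = Δθ·L/(v·dt) = -0.361969  →  δ = -0.3473

δ = -0.3473, a = 2.3420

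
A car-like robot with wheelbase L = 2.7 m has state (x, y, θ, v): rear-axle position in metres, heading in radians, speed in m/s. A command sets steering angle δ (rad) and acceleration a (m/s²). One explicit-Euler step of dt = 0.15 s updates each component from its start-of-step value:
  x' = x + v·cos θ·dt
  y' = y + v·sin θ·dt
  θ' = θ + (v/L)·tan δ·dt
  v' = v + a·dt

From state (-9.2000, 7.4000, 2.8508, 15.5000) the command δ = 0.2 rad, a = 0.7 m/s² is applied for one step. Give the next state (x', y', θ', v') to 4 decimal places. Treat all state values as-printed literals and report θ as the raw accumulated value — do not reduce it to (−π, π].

x' = -9.2000 + 15.5000·cos(2.8508)·0.15 = -11.4274
y' = 7.4000 + 15.5000·sin(2.8508)·0.15 = 8.0666
θ' = 2.8508 + (15.5000/2.7)·tan(0.2)·0.15 = 3.0254
v' = 15.5000 + 0.7000·0.15 = 15.6050

(-11.4274, 8.0666, 3.0254, 15.6050)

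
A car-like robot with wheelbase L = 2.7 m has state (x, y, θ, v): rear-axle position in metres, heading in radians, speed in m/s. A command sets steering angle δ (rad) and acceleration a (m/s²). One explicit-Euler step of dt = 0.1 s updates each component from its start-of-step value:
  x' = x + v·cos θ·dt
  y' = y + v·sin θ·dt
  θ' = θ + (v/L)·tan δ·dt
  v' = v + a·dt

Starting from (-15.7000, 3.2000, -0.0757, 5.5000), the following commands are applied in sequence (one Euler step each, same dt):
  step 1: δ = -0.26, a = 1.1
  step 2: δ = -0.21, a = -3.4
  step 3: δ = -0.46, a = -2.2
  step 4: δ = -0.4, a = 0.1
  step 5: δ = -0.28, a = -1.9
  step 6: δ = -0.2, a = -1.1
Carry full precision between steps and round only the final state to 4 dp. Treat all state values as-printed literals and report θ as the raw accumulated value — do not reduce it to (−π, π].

(-12.6665, 2.4944, -0.4404, 4.7600)

after step 1 (δ=-0.26, a=1.1): (-15.151575, 3.158405, -0.129890, 5.610000)
after step 2 (δ=-0.21, a=-3.4): (-14.595301, 3.085741, -0.174176, 5.270000)
after step 3 (δ=-0.46, a=-2.2): (-14.076275, 2.994414, -0.270880, 5.050000)
after step 4 (δ=-0.4, a=0.1): (-13.589689, 2.859286, -0.349958, 5.060000)
after step 5 (δ=-0.28, a=-1.9): (-13.114359, 2.685800, -0.403848, 4.870000)
after step 6 (δ=-0.2, a=-1.1): (-12.666535, 2.494429, -0.440411, 4.760000)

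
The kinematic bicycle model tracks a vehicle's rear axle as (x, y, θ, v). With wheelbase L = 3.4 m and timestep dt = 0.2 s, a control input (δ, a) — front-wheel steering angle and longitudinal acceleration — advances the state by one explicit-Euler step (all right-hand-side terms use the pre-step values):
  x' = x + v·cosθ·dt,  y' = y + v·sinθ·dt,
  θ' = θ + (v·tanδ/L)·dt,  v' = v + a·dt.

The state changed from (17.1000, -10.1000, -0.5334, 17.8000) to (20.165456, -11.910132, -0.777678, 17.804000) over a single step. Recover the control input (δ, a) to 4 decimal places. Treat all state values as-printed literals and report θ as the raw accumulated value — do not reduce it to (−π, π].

a = (v'−v)/dt = (0.004000)/0.2 = 0.0200
Δθ = θ'−θ = -0.244278;  (v·dt/L) = 17.8000·0.2/3.4 = 1.047059
tan δ = Δθ·L/(v·dt) = -0.233299  →  δ = -0.2292

δ = -0.2292, a = 0.0200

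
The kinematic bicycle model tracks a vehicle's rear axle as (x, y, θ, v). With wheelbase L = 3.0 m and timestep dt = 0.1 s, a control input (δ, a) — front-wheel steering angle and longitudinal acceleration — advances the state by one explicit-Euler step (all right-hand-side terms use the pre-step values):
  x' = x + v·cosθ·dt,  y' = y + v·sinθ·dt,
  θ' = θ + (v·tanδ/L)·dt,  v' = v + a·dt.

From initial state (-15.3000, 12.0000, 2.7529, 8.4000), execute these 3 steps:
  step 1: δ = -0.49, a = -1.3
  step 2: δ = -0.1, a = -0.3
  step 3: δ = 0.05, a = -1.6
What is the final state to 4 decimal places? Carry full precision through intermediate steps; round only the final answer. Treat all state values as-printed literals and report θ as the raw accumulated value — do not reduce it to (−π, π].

(-17.4831, 13.1838, 2.5896, 8.0800)

after step 1 (δ=-0.49, a=-1.3): (-16.077340, 12.318342, 2.603551, 8.270000)
after step 2 (δ=-0.1, a=-0.3): (-16.787497, 12.742143, 2.575892, 8.240000)
after step 3 (δ=0.05, a=-1.6): (-17.483129, 13.183812, 2.589637, 8.080000)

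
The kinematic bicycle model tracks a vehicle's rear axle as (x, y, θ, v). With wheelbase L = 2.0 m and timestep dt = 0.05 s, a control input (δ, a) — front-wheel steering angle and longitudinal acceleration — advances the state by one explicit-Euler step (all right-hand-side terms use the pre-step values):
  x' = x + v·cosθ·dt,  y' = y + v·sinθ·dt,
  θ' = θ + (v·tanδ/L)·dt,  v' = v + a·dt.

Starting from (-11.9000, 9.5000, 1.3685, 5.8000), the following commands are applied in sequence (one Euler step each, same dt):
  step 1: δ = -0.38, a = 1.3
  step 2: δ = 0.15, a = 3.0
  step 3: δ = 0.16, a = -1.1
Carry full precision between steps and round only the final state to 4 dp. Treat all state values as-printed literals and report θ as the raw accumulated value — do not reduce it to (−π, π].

(-11.6954, 10.3597, 1.3570, 5.9600)

after step 1 (δ=-0.38, a=1.3): (-11.841733, 9.784086, 1.310585, 5.865000)
after step 2 (δ=0.15, a=3.0): (-11.766285, 10.067464, 1.332745, 6.015000)
after step 3 (δ=0.16, a=-1.1): (-11.695365, 10.359733, 1.357013, 5.960000)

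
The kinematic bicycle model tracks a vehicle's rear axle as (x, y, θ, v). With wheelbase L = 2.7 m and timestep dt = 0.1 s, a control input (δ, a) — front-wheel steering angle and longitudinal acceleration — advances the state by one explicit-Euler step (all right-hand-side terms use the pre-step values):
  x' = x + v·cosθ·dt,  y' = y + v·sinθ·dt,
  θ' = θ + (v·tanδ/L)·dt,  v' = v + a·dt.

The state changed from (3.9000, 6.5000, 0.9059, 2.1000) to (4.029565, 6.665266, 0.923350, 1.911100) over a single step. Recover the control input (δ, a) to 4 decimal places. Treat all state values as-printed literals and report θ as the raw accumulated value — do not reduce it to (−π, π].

δ = 0.2207, a = -1.8890

a = (v'−v)/dt = (-0.188900)/0.1 = -1.8890
Δθ = θ'−θ = 0.017450;  (v·dt/L) = 2.1000·0.1/2.7 = 0.077778
tan δ = Δθ·L/(v·dt) = 0.224357  →  δ = 0.2207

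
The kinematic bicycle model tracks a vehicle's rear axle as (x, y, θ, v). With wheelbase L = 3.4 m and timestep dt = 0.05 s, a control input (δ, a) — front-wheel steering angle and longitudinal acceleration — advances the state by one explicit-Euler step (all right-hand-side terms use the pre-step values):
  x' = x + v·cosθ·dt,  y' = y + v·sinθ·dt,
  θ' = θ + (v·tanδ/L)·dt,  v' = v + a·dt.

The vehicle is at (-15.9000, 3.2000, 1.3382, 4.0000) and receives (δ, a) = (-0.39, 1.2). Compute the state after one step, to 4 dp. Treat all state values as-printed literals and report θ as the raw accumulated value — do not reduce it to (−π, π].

x' = -15.9000 + 4.0000·cos(1.3382)·0.05 = -15.8539
y' = 3.2000 + 4.0000·sin(1.3382)·0.05 = 3.3946
θ' = 1.3382 + (4.0000/3.4)·tan(-0.39)·0.05 = 1.3140
v' = 4.0000 + 1.2000·0.05 = 4.0600

(-15.8539, 3.3946, 1.3140, 4.0600)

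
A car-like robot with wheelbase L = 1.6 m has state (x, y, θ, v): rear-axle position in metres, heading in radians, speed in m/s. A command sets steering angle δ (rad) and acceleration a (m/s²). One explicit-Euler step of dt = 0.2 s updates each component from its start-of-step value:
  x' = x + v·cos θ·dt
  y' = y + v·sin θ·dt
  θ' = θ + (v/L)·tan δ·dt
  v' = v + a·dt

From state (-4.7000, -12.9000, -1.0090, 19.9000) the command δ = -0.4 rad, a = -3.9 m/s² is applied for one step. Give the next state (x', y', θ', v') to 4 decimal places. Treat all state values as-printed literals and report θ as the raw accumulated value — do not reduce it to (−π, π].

x' = -4.7000 + 19.9000·cos(-1.0090)·0.2 = -2.5798
y' = -12.9000 + 19.9000·sin(-1.0090)·0.2 = -16.2683
θ' = -1.0090 + (19.9000/1.6)·tan(-0.4)·0.2 = -2.0607
v' = 19.9000 − 3.9000·0.2 = 19.1200

(-2.5798, -16.2683, -2.0607, 19.1200)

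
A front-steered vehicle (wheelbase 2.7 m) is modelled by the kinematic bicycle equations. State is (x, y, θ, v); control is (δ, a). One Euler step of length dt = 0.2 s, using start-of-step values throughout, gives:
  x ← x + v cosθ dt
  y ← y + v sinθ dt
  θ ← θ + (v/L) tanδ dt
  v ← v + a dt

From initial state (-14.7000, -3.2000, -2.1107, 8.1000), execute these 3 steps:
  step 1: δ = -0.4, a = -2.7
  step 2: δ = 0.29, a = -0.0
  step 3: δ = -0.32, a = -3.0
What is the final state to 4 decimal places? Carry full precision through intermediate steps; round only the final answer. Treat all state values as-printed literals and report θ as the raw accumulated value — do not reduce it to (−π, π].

after step 1 (δ=-0.4, a=-2.7): (-15.532766, -4.589568, -2.364376, 7.560000)
after step 2 (δ=0.29, a=-0.0): (-16.610623, -5.649931, -2.197265, 7.560000)
after step 3 (δ=-0.32, a=-3.0): (-17.497090, -6.874807, -2.382843, 6.960000)

(-17.4971, -6.8748, -2.3828, 6.9600)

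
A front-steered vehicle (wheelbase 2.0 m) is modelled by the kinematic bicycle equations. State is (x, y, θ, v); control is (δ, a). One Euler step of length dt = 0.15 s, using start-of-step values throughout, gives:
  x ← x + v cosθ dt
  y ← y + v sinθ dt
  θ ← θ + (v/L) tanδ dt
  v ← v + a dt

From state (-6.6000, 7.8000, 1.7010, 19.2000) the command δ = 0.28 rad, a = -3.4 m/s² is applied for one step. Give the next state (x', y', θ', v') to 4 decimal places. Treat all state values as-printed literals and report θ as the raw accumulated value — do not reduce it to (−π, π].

(-6.9739, 10.6556, 2.1151, 18.6900)

x' = -6.6000 + 19.2000·cos(1.7010)·0.15 = -6.9739
y' = 7.8000 + 19.2000·sin(1.7010)·0.15 = 10.6556
θ' = 1.7010 + (19.2000/2.0)·tan(0.28)·0.15 = 2.1151
v' = 19.2000 − 3.4000·0.15 = 18.6900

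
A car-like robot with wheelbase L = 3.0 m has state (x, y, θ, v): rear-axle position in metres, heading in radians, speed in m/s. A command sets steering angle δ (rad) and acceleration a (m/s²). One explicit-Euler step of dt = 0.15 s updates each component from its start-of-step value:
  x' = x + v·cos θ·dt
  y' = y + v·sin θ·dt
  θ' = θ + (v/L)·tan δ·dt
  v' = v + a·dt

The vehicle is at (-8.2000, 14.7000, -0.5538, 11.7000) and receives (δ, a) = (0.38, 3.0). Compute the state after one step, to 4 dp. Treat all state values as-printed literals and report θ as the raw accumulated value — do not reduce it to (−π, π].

x' = -8.2000 + 11.7000·cos(-0.5538)·0.15 = -6.7073
y' = 14.7000 + 11.7000·sin(-0.5538)·0.15 = 13.7770
θ' = -0.5538 + (11.7000/3.0)·tan(0.38)·0.15 = -0.3201
v' = 11.7000 + 3.0000·0.15 = 12.1500

(-6.7073, 13.7770, -0.3201, 12.1500)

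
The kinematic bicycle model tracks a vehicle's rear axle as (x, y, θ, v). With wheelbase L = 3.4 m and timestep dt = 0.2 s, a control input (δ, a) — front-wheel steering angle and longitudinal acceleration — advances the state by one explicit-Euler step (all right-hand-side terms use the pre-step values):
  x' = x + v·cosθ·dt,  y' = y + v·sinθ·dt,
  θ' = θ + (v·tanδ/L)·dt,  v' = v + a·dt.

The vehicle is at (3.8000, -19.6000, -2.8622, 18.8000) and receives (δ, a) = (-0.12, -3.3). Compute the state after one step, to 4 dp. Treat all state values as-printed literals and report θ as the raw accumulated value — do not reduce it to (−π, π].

(0.1858, -20.6369, -2.9955, 18.1400)

x' = 3.8000 + 18.8000·cos(-2.8622)·0.2 = 0.1858
y' = -19.6000 + 18.8000·sin(-2.8622)·0.2 = -20.6369
θ' = -2.8622 + (18.8000/3.4)·tan(-0.12)·0.2 = -2.9955
v' = 18.8000 − 3.3000·0.2 = 18.1400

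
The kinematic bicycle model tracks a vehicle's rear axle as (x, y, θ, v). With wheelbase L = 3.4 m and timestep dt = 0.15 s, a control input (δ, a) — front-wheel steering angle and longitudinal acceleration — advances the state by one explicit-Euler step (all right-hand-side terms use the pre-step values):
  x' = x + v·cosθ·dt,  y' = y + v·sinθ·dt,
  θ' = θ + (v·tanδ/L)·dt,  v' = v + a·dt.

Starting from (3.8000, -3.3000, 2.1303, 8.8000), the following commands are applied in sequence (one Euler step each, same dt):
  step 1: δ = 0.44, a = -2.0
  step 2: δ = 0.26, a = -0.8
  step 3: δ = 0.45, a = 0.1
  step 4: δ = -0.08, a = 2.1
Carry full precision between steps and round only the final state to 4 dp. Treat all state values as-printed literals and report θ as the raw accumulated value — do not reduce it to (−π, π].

after step 1 (δ=0.44, a=-2.0): (3.099389, -2.181275, 2.313074, 8.500000)
after step 2 (δ=0.26, a=-0.8): (2.237530, -1.241688, 2.412832, 8.380000)
after step 3 (δ=0.45, a=0.1): (1.299808, -0.404594, 2.591420, 8.395000)
after step 4 (δ=-0.08, a=2.1): (0.226380, 0.253785, 2.561727, 8.710000)

(0.2264, 0.2538, 2.5617, 8.7100)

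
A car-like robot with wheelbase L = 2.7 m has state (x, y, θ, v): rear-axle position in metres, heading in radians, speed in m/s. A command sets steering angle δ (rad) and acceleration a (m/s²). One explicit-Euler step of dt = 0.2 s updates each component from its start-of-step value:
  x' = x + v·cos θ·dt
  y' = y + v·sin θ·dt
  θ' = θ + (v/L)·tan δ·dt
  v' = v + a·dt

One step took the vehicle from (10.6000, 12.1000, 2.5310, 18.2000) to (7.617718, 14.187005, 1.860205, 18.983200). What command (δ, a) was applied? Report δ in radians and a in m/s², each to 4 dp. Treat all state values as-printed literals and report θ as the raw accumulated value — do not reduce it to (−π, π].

δ = -0.4617, a = 3.9160

a = (v'−v)/dt = (0.783200)/0.2 = 3.9160
Δθ = θ'−θ = -0.670795;  (v·dt/L) = 18.2000·0.2/2.7 = 1.348148
tan δ = Δθ·L/(v·dt) = -0.497568  →  δ = -0.4617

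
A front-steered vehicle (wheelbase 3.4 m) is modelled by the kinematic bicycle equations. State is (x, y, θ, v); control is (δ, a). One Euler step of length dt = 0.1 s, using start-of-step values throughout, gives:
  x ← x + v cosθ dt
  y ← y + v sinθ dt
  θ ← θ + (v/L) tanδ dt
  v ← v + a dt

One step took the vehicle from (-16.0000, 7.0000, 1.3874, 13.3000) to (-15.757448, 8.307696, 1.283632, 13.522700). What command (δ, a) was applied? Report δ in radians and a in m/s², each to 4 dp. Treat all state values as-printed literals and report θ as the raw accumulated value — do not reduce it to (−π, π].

δ = -0.2593, a = 2.2270

a = (v'−v)/dt = (0.222700)/0.1 = 2.2270
Δθ = θ'−θ = -0.103768;  (v·dt/L) = 13.3000·0.1/3.4 = 0.391176
tan δ = Δθ·L/(v·dt) = -0.265272  →  δ = -0.2593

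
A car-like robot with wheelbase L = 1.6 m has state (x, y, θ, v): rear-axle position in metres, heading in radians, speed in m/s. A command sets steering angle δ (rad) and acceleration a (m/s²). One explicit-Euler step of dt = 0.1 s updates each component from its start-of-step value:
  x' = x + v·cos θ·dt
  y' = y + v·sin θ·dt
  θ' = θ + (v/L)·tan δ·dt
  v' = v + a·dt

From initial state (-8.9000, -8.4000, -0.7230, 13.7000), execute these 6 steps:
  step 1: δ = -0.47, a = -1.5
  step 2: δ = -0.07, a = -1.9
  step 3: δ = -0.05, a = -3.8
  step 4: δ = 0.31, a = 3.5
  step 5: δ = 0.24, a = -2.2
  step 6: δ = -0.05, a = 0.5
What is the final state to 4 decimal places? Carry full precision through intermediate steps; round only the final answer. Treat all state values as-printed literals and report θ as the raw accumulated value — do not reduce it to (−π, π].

after step 1 (δ=-0.47, a=-1.5): (-7.872741, -9.306443, -1.157946, 13.550000)
after step 2 (δ=-0.07, a=-1.9): (-7.329085, -10.547597, -1.217324, 13.360000)
after step 3 (δ=-0.05, a=-3.8): (-6.866619, -11.801001, -1.259109, 12.980000)
after step 4 (δ=0.31, a=3.5): (-6.468567, -13.036460, -0.999243, 13.330000)
after step 5 (δ=0.24, a=-2.2): (-5.747496, -14.157595, -0.795364, 13.110000)
after step 6 (δ=-0.05, a=0.5): (-4.829763, -15.093804, -0.836367, 13.160000)

(-4.8298, -15.0938, -0.8364, 13.1600)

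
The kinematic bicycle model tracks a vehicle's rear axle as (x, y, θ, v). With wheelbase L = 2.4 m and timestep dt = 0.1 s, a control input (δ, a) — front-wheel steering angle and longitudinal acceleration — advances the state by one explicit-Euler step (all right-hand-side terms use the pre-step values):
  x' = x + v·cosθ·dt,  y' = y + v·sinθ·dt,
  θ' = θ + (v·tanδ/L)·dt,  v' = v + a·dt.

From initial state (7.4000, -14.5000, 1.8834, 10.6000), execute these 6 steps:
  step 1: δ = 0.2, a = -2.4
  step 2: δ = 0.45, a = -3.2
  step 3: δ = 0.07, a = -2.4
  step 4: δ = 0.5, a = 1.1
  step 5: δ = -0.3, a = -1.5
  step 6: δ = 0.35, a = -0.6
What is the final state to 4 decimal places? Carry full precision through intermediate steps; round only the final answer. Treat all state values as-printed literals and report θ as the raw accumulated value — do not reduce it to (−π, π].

(4.0999, -9.5613, 2.4546, 9.7000)

after step 1 (δ=0.2, a=-2.4): (7.074011, -13.491372, 1.972930, 10.360000)
after step 2 (δ=0.45, a=-3.2): (6.668538, -12.538016, 2.181449, 10.040000)
after step 3 (δ=0.07, a=-2.4): (6.092842, -11.715465, 2.210780, 9.800000)
after step 4 (δ=0.5, a=1.1): (5.507603, -10.929401, 2.433854, 9.910000)
after step 5 (δ=-0.3, a=-1.5): (4.754608, -10.285135, 2.306124, 9.760000)
after step 6 (δ=0.35, a=-0.6): (4.099878, -9.561323, 2.454569, 9.700000)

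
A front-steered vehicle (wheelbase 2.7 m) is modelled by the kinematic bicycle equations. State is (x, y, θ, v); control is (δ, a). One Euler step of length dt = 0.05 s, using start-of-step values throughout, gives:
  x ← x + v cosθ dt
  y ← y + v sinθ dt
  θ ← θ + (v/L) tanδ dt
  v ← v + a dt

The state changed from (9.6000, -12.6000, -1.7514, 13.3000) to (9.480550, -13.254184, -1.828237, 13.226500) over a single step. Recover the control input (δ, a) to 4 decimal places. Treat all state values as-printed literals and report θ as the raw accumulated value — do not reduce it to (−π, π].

δ = -0.3024, a = -1.4700

a = (v'−v)/dt = (-0.073500)/0.05 = -1.4700
Δθ = θ'−θ = -0.076837;  (v·dt/L) = 13.3000·0.05/2.7 = 0.246296
tan δ = Δθ·L/(v·dt) = -0.311970  →  δ = -0.3024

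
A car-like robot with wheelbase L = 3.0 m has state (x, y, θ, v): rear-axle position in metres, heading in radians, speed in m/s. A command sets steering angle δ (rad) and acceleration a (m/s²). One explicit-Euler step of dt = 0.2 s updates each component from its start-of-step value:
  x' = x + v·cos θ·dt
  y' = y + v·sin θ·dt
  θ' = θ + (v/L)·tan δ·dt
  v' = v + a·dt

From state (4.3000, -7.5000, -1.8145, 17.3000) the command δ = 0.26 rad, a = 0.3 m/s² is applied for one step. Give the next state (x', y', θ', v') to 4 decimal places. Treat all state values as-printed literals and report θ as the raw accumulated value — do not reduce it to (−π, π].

(3.4651, -10.8578, -1.5077, 17.3600)

x' = 4.3000 + 17.3000·cos(-1.8145)·0.2 = 3.4651
y' = -7.5000 + 17.3000·sin(-1.8145)·0.2 = -10.8578
θ' = -1.8145 + (17.3000/3.0)·tan(0.26)·0.2 = -1.5077
v' = 17.3000 + 0.3000·0.2 = 17.3600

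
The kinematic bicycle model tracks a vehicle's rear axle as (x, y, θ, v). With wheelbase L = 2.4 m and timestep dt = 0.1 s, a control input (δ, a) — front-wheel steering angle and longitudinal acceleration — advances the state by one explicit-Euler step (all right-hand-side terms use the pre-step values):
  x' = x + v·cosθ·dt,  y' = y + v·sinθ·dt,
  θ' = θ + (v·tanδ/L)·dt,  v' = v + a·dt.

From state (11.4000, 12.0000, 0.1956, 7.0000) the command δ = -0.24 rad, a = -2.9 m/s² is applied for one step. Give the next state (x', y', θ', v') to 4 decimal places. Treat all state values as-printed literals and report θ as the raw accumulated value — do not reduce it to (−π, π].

x' = 11.4000 + 7.0000·cos(0.1956)·0.1 = 12.0867
y' = 12.0000 + 7.0000·sin(0.1956)·0.1 = 12.1360
θ' = 0.1956 + (7.0000/2.4)·tan(-0.24)·0.1 = 0.1242
v' = 7.0000 − 2.9000·0.1 = 6.7100

(12.0867, 12.1360, 0.1242, 6.7100)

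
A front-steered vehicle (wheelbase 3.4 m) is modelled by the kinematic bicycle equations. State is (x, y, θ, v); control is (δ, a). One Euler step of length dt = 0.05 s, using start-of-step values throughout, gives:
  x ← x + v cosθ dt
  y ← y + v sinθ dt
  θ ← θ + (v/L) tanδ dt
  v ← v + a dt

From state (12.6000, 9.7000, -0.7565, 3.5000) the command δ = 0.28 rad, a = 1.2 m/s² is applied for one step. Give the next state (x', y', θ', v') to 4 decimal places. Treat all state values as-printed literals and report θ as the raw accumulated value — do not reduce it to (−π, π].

x' = 12.6000 + 3.5000·cos(-0.7565)·0.05 = 12.7273
y' = 9.7000 + 3.5000·sin(-0.7565)·0.05 = 9.5799
θ' = -0.7565 + (3.5000/3.4)·tan(0.28)·0.05 = -0.7417
v' = 3.5000 + 1.2000·0.05 = 3.5600

(12.7273, 9.5799, -0.7417, 3.5600)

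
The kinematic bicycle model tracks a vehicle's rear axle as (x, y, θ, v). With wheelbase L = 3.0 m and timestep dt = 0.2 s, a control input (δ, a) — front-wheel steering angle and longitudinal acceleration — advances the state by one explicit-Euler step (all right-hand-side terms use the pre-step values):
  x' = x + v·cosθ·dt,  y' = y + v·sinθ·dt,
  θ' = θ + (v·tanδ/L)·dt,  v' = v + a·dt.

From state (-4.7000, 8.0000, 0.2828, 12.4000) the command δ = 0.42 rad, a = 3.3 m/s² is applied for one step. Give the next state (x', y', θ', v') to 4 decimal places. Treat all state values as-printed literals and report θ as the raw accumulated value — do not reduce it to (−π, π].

(-2.3185, 8.6920, 0.6520, 13.0600)

x' = -4.7000 + 12.4000·cos(0.2828)·0.2 = -2.3185
y' = 8.0000 + 12.4000·sin(0.2828)·0.2 = 8.6920
θ' = 0.2828 + (12.4000/3.0)·tan(0.42)·0.2 = 0.6520
v' = 12.4000 + 3.3000·0.2 = 13.0600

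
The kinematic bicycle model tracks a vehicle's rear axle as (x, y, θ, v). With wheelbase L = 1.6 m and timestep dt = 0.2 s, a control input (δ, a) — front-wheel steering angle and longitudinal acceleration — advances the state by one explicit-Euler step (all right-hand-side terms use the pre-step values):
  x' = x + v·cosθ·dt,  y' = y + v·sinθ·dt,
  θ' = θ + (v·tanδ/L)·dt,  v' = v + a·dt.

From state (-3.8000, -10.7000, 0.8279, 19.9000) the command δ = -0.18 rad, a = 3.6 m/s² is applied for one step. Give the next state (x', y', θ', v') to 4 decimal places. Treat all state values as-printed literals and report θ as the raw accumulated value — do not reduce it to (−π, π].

(-1.1078, -7.7687, 0.3753, 20.6200)

x' = -3.8000 + 19.9000·cos(0.8279)·0.2 = -1.1078
y' = -10.7000 + 19.9000·sin(0.8279)·0.2 = -7.7687
θ' = 0.8279 + (19.9000/1.6)·tan(-0.18)·0.2 = 0.3753
v' = 19.9000 + 3.6000·0.2 = 20.6200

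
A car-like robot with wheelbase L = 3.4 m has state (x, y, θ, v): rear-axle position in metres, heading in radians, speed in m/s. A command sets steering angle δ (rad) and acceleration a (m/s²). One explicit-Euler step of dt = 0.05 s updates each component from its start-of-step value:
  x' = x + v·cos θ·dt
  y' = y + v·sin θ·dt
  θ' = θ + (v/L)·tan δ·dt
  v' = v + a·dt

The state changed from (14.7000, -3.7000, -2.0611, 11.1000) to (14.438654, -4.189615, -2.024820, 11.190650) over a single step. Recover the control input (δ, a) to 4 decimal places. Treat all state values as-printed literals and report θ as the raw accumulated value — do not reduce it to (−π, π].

a = (v'−v)/dt = (0.090650)/0.05 = 1.8130
Δθ = θ'−θ = 0.036280;  (v·dt/L) = 11.1000·0.05/3.4 = 0.163235
tan δ = Δθ·L/(v·dt) = 0.222256  →  δ = 0.2187

δ = 0.2187, a = 1.8130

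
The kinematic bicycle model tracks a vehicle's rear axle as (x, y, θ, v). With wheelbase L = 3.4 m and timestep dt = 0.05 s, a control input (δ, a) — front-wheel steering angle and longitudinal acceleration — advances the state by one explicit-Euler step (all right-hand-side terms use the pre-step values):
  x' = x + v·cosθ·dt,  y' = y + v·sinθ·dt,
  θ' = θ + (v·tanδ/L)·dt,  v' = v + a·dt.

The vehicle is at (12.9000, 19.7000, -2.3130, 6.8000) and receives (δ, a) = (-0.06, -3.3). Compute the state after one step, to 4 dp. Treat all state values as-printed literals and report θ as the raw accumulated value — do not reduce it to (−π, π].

x' = 12.9000 + 6.8000·cos(-2.3130)·0.05 = 12.6702
y' = 19.7000 + 6.8000·sin(-2.3130)·0.05 = 19.4494
θ' = -2.3130 + (6.8000/3.4)·tan(-0.06)·0.05 = -2.3190
v' = 6.8000 − 3.3000·0.05 = 6.6350

(12.6702, 19.4494, -2.3190, 6.6350)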